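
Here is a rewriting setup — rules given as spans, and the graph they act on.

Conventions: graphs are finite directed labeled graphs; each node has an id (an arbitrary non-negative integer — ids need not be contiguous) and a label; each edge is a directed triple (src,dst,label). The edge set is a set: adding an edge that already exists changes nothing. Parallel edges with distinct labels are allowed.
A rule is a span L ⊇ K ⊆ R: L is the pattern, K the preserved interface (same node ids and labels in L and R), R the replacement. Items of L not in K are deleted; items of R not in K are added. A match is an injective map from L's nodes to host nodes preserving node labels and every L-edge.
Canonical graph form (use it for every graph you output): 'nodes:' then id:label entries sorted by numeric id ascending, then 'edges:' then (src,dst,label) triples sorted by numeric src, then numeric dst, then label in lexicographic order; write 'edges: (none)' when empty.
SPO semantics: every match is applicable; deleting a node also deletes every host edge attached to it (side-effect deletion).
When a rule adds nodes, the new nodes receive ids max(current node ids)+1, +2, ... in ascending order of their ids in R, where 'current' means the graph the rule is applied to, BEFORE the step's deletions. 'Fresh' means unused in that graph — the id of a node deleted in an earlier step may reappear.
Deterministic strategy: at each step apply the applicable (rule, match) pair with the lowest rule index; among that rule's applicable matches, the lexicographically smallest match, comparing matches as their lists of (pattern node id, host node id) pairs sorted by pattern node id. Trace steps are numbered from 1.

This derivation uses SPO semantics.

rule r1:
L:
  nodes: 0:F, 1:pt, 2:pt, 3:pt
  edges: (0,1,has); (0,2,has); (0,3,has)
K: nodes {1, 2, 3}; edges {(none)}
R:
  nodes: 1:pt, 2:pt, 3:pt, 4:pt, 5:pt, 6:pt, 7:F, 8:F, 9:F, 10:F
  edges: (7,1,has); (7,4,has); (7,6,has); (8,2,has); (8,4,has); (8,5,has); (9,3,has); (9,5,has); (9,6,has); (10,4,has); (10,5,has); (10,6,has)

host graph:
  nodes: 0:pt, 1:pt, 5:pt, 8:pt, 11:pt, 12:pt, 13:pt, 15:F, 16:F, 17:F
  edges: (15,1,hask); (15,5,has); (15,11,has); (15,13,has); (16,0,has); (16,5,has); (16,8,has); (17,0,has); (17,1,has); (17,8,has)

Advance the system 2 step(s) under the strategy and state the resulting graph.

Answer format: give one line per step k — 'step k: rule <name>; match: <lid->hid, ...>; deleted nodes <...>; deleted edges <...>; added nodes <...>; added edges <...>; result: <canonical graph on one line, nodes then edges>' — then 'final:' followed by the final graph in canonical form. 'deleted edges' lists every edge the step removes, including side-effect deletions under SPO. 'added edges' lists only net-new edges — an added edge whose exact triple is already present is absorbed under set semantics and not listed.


step 1: rule r1; match: 0->15, 1->5, 2->11, 3->13; deleted nodes 15; deleted edges (15,1,hask); (15,5,has); (15,11,has); (15,13,has); added nodes 18, 19, 20, 21, 22, 23, 24; added edges (21,5,has); (21,18,has); (21,20,has); (22,11,has); (22,18,has); (22,19,has); (23,13,has); (23,19,has); (23,20,has); (24,18,has); (24,19,has); (24,20,has); result: nodes: 0:pt, 1:pt, 5:pt, 8:pt, 11:pt, 12:pt, 13:pt, 16:F, 17:F, 18:pt, 19:pt, 20:pt, 21:F, 22:F, 23:F, 24:F edges: (16,0,has); (16,5,has); (16,8,has); (17,0,has); (17,1,has); (17,8,has); (21,5,has); (21,18,has); (21,20,has); (22,11,has); (22,18,has); (22,19,has); (23,13,has); (23,19,has); (23,20,has); (24,18,has); (24,19,has); (24,20,has)
step 2: rule r1; match: 0->16, 1->0, 2->5, 3->8; deleted nodes 16; deleted edges (16,0,has); (16,5,has); (16,8,has); added nodes 25, 26, 27, 28, 29, 30, 31; added edges (28,0,has); (28,25,has); (28,27,has); (29,5,has); (29,25,has); (29,26,has); (30,8,has); (30,26,has); (30,27,has); (31,25,has); (31,26,has); (31,27,has); result: nodes: 0:pt, 1:pt, 5:pt, 8:pt, 11:pt, 12:pt, 13:pt, 17:F, 18:pt, 19:pt, 20:pt, 21:F, 22:F, 23:F, 24:F, 25:pt, 26:pt, 27:pt, 28:F, 29:F, 30:F, 31:F edges: (17,0,has); (17,1,has); (17,8,has); (21,5,has); (21,18,has); (21,20,has); (22,11,has); (22,18,has); (22,19,has); (23,13,has); (23,19,has); (23,20,has); (24,18,has); (24,19,has); (24,20,has); (28,0,has); (28,25,has); (28,27,has); (29,5,has); (29,25,has); (29,26,has); (30,8,has); (30,26,has); (30,27,has); (31,25,has); (31,26,has); (31,27,has)
final:
nodes: 0:pt, 1:pt, 5:pt, 8:pt, 11:pt, 12:pt, 13:pt, 17:F, 18:pt, 19:pt, 20:pt, 21:F, 22:F, 23:F, 24:F, 25:pt, 26:pt, 27:pt, 28:F, 29:F, 30:F, 31:F
edges: (17,0,has); (17,1,has); (17,8,has); (21,5,has); (21,18,has); (21,20,has); (22,11,has); (22,18,has); (22,19,has); (23,13,has); (23,19,has); (23,20,has); (24,18,has); (24,19,has); (24,20,has); (28,0,has); (28,25,has); (28,27,has); (29,5,has); (29,25,has); (29,26,has); (30,8,has); (30,26,has); (30,27,has); (31,25,has); (31,26,has); (31,27,has)


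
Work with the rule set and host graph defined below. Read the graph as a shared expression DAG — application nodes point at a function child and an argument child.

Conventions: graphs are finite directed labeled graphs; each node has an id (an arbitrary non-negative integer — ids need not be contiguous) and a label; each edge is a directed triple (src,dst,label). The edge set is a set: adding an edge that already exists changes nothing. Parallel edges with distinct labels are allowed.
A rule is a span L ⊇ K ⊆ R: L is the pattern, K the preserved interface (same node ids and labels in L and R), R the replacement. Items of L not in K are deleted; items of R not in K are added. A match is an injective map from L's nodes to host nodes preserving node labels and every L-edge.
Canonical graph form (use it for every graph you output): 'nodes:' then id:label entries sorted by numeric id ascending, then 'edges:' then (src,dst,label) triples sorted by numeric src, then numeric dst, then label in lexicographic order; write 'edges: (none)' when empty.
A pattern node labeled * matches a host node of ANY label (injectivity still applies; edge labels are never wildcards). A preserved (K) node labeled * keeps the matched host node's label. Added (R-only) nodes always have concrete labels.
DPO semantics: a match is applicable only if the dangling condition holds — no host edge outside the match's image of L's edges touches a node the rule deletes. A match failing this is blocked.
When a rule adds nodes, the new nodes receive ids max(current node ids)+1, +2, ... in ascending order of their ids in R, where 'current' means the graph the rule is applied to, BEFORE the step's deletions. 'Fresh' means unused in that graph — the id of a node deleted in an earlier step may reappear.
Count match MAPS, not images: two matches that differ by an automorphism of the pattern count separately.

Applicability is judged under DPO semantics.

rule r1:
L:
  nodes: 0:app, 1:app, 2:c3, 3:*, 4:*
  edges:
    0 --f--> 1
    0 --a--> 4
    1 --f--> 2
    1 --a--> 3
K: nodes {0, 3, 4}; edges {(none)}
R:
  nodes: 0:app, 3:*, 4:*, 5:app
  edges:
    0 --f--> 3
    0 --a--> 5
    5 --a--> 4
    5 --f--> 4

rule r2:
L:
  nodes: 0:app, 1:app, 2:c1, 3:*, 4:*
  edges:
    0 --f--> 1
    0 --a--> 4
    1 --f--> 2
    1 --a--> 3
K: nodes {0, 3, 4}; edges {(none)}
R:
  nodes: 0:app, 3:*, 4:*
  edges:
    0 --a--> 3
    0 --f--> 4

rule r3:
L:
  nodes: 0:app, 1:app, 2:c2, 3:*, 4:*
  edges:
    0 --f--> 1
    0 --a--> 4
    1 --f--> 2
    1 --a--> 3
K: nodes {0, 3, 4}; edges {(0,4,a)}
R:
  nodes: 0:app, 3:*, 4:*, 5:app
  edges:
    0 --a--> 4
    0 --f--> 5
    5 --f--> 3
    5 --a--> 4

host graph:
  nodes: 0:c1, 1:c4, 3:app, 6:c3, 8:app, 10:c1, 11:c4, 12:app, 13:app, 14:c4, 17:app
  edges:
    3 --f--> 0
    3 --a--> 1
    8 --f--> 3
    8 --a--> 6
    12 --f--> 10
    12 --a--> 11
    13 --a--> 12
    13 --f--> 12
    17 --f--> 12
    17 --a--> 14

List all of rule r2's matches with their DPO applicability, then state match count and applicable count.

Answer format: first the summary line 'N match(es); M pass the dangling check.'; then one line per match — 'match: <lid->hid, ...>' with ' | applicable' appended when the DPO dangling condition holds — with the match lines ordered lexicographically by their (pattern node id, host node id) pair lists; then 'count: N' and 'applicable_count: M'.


2 match(es); 1 pass the dangling check.
match: 0->8, 1->3, 2->0, 3->1, 4->6 | applicable
match: 0->17, 1->12, 2->10, 3->11, 4->14
count: 2
applicable_count: 1


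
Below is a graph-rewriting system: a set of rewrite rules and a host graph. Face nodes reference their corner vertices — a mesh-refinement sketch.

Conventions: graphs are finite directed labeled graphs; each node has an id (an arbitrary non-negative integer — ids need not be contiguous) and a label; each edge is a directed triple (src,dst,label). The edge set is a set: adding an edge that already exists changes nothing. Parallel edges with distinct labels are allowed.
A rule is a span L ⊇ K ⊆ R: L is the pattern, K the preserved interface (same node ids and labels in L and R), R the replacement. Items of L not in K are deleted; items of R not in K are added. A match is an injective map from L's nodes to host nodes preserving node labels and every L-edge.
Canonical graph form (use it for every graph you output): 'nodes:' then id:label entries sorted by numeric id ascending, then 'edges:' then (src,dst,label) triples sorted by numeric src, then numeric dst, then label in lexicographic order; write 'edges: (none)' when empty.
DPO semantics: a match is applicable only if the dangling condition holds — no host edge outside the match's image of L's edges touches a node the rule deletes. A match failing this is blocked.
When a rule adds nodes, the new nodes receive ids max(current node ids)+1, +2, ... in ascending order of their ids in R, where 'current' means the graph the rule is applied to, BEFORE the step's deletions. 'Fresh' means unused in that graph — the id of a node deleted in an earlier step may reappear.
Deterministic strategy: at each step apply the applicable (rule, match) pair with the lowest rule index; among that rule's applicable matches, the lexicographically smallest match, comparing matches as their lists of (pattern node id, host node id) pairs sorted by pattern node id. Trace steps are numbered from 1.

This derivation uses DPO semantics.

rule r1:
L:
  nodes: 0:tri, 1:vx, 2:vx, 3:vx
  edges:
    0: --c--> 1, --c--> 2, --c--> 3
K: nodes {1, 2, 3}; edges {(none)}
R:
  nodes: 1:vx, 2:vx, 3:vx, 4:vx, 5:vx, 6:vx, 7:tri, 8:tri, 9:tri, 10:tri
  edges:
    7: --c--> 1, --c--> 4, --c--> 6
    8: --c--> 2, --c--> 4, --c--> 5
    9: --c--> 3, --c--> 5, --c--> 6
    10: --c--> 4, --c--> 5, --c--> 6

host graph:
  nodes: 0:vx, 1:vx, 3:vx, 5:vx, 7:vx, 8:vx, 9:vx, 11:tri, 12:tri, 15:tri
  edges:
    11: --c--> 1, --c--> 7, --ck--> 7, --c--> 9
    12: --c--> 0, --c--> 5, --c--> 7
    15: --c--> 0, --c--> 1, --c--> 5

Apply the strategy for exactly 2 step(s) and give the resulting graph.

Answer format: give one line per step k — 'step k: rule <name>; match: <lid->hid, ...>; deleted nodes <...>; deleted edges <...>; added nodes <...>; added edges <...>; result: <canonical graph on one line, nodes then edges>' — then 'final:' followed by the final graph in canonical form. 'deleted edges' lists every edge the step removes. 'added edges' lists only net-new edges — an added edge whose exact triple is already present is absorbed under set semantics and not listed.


step 1: rule r1; match: 0->12, 1->0, 2->5, 3->7; deleted nodes 12; deleted edges (12,0,c); (12,5,c); (12,7,c); added nodes 16, 17, 18, 19, 20, 21, 22; added edges (19,0,c); (19,16,c); (19,18,c); (20,5,c); (20,16,c); (20,17,c); (21,7,c); (21,17,c); (21,18,c); (22,16,c); (22,17,c); (22,18,c); result: nodes: 0:vx, 1:vx, 3:vx, 5:vx, 7:vx, 8:vx, 9:vx, 11:tri, 15:tri, 16:vx, 17:vx, 18:vx, 19:tri, 20:tri, 21:tri, 22:tri edges: (11,1,c); (11,7,c); (11,7,ck); (11,9,c); (15,0,c); (15,1,c); (15,5,c); (19,0,c); (19,16,c); (19,18,c); (20,5,c); (20,16,c); (20,17,c); (21,7,c); (21,17,c); (21,18,c); (22,16,c); (22,17,c); (22,18,c)
step 2: rule r1; match: 0->15, 1->0, 2->1, 3->5; deleted nodes 15; deleted edges (15,0,c); (15,1,c); (15,5,c); added nodes 23, 24, 25, 26, 27, 28, 29; added edges (26,0,c); (26,23,c); (26,25,c); (27,1,c); (27,23,c); (27,24,c); (28,5,c); (28,24,c); (28,25,c); (29,23,c); (29,24,c); (29,25,c); result: nodes: 0:vx, 1:vx, 3:vx, 5:vx, 7:vx, 8:vx, 9:vx, 11:tri, 16:vx, 17:vx, 18:vx, 19:tri, 20:tri, 21:tri, 22:tri, 23:vx, 24:vx, 25:vx, 26:tri, 27:tri, 28:tri, 29:tri edges: (11,1,c); (11,7,c); (11,7,ck); (11,9,c); (19,0,c); (19,16,c); (19,18,c); (20,5,c); (20,16,c); (20,17,c); (21,7,c); (21,17,c); (21,18,c); (22,16,c); (22,17,c); (22,18,c); (26,0,c); (26,23,c); (26,25,c); (27,1,c); (27,23,c); (27,24,c); (28,5,c); (28,24,c); (28,25,c); (29,23,c); (29,24,c); (29,25,c)
final:
nodes: 0:vx, 1:vx, 3:vx, 5:vx, 7:vx, 8:vx, 9:vx, 11:tri, 16:vx, 17:vx, 18:vx, 19:tri, 20:tri, 21:tri, 22:tri, 23:vx, 24:vx, 25:vx, 26:tri, 27:tri, 28:tri, 29:tri
edges: (11,1,c); (11,7,c); (11,7,ck); (11,9,c); (19,0,c); (19,16,c); (19,18,c); (20,5,c); (20,16,c); (20,17,c); (21,7,c); (21,17,c); (21,18,c); (22,16,c); (22,17,c); (22,18,c); (26,0,c); (26,23,c); (26,25,c); (27,1,c); (27,23,c); (27,24,c); (28,5,c); (28,24,c); (28,25,c); (29,23,c); (29,24,c); (29,25,c)


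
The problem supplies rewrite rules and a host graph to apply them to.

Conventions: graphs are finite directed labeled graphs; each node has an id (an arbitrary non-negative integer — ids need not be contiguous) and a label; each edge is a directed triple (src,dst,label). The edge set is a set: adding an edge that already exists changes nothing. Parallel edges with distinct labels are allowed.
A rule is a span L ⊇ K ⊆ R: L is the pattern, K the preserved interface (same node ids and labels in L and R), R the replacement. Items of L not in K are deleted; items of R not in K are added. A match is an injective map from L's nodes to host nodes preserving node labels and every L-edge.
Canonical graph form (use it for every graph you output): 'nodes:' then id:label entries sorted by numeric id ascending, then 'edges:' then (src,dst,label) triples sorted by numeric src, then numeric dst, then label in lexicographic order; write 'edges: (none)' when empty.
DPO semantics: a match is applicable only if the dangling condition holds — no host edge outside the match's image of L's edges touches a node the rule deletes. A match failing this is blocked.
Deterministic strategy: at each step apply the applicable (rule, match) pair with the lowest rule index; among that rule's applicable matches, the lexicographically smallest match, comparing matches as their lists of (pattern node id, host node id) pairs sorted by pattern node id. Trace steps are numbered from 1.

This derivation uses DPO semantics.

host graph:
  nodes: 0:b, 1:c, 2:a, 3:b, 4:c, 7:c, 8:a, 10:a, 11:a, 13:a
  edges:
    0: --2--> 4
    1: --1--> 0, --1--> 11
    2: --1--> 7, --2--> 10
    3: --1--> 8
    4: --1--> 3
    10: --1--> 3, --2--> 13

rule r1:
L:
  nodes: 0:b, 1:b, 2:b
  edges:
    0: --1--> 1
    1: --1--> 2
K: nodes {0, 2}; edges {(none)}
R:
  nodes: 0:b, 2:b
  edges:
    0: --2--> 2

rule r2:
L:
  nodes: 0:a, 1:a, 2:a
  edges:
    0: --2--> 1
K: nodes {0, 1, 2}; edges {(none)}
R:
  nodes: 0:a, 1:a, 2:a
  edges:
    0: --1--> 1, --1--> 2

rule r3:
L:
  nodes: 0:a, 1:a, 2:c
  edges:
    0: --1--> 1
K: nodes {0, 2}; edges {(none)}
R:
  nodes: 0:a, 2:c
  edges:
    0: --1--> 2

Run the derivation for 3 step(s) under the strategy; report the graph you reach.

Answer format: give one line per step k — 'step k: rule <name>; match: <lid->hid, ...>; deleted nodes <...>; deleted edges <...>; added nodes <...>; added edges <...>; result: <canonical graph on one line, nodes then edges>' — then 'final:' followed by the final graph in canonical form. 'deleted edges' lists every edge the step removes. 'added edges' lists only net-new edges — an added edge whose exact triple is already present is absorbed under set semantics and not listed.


step 1: rule r2; match: 0->2, 1->10, 2->8; deleted nodes (none); deleted edges (2,10,2); added nodes (none); added edges (2,8,1); (2,10,1); result: nodes: 0:b, 1:c, 2:a, 3:b, 4:c, 7:c, 8:a, 10:a, 11:a, 13:a edges: (0,4,2); (1,0,1); (1,11,1); (2,7,1); (2,8,1); (2,10,1); (3,8,1); (4,3,1); (10,3,1); (10,13,2)
step 2: rule r2; match: 0->10, 1->13, 2->2; deleted nodes (none); deleted edges (10,13,2); added nodes (none); added edges (10,2,1); (10,13,1); result: nodes: 0:b, 1:c, 2:a, 3:b, 4:c, 7:c, 8:a, 10:a, 11:a, 13:a edges: (0,4,2); (1,0,1); (1,11,1); (2,7,1); (2,8,1); (2,10,1); (3,8,1); (4,3,1); (10,2,1); (10,3,1); (10,13,1)
step 3: rule r3; match: 0->10, 1->13, 2->1; deleted nodes 13; deleted edges (10,13,1); added nodes (none); added edges (10,1,1); result: nodes: 0:b, 1:c, 2:a, 3:b, 4:c, 7:c, 8:a, 10:a, 11:a edges: (0,4,2); (1,0,1); (1,11,1); (2,7,1); (2,8,1); (2,10,1); (3,8,1); (4,3,1); (10,1,1); (10,2,1); (10,3,1)
final:
nodes: 0:b, 1:c, 2:a, 3:b, 4:c, 7:c, 8:a, 10:a, 11:a
edges: (0,4,2); (1,0,1); (1,11,1); (2,7,1); (2,8,1); (2,10,1); (3,8,1); (4,3,1); (10,1,1); (10,2,1); (10,3,1)


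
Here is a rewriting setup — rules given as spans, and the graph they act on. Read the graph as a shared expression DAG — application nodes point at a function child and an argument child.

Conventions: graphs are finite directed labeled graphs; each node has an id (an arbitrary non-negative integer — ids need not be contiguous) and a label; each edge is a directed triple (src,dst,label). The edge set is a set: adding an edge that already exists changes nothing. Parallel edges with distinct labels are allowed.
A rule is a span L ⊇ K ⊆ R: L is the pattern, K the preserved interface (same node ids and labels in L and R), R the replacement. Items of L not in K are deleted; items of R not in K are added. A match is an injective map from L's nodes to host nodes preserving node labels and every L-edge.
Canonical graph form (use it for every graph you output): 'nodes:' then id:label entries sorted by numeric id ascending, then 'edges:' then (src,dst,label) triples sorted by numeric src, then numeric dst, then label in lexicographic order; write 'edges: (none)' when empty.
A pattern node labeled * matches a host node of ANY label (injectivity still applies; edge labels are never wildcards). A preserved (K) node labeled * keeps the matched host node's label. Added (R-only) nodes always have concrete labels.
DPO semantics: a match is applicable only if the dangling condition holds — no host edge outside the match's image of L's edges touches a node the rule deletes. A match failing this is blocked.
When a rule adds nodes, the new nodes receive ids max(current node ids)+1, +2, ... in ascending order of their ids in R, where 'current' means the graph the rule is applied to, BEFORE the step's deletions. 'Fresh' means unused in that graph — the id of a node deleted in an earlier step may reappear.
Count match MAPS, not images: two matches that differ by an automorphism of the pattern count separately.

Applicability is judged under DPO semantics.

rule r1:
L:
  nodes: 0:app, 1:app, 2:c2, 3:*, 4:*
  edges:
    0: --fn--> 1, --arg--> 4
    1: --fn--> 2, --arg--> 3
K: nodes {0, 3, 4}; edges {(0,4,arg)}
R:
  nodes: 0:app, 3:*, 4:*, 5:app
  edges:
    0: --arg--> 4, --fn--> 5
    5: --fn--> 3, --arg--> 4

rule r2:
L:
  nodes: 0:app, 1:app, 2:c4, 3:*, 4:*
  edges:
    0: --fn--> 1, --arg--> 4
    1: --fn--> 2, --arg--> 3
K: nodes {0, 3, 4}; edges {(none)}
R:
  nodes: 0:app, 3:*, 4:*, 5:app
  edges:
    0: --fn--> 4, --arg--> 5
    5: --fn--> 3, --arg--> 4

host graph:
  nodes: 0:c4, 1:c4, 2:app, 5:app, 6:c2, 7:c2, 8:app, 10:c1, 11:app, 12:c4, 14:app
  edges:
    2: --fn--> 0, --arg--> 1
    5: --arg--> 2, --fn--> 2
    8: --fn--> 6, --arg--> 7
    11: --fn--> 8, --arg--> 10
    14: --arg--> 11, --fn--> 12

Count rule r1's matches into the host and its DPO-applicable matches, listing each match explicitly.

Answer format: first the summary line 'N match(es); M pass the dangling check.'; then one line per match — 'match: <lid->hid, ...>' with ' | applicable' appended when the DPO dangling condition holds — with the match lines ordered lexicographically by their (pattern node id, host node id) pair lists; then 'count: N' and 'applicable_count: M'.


1 match(es); 1 pass the dangling check.
match: 0->11, 1->8, 2->6, 3->7, 4->10 | applicable
count: 1
applicable_count: 1


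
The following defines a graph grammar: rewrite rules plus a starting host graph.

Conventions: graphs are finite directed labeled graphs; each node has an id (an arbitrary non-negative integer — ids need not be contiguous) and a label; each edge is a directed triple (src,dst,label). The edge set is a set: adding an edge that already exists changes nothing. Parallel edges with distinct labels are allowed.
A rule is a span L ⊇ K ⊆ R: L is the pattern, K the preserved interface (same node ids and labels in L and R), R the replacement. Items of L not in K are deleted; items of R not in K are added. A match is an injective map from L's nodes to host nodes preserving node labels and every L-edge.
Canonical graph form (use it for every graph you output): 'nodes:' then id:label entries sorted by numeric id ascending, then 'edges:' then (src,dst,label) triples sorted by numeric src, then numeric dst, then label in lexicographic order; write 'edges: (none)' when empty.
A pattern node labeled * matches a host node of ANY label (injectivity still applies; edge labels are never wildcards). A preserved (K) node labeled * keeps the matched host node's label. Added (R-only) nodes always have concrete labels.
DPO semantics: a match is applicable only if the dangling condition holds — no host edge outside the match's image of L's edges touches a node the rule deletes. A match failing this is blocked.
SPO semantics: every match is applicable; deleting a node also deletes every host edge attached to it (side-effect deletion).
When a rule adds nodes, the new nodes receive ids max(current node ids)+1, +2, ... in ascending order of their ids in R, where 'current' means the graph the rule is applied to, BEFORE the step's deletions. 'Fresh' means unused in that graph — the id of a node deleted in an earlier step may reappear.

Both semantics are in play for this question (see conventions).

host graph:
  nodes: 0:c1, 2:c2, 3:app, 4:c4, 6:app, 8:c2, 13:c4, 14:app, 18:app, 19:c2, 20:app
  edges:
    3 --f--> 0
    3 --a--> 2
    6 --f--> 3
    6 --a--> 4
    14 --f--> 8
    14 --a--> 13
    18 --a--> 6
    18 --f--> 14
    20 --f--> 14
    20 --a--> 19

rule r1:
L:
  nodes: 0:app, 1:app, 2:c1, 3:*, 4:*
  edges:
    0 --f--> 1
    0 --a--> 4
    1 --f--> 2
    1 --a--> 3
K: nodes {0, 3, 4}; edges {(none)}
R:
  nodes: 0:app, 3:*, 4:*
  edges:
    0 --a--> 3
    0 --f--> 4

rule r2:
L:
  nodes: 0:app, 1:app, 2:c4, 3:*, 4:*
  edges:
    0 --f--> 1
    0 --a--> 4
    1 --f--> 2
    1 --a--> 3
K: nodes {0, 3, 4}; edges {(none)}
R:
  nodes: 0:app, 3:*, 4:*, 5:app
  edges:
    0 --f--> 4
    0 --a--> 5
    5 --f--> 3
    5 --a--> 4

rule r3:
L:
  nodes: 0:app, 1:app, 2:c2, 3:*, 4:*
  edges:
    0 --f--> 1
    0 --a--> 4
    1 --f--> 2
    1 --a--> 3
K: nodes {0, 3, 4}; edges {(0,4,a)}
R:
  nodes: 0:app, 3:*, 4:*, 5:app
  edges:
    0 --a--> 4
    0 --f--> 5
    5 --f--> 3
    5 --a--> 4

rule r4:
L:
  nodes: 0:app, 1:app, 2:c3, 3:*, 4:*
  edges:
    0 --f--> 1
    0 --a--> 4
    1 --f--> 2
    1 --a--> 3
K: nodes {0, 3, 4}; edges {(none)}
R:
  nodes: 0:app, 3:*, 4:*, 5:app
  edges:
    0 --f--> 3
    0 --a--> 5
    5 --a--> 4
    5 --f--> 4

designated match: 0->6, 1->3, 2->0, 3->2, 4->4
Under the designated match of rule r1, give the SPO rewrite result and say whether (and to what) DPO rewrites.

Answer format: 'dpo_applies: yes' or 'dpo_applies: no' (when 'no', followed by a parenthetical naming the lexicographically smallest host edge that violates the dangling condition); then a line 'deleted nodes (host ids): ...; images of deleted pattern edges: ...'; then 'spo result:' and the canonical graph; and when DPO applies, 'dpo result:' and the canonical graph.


dpo_applies: yes
deleted nodes (host ids): 0, 3; images of deleted pattern edges: (3,0,f); (3,2,a); (6,3,f); (6,4,a)
spo result:
nodes: 2:c2, 4:c4, 6:app, 8:c2, 13:c4, 14:app, 18:app, 19:c2, 20:app
edges: (6,2,a); (6,4,f); (14,8,f); (14,13,a); (18,6,a); (18,14,f); (20,14,f); (20,19,a)
dpo result:
nodes: 2:c2, 4:c4, 6:app, 8:c2, 13:c4, 14:app, 18:app, 19:c2, 20:app
edges: (6,2,a); (6,4,f); (14,8,f); (14,13,a); (18,6,a); (18,14,f); (20,14,f); (20,19,a)


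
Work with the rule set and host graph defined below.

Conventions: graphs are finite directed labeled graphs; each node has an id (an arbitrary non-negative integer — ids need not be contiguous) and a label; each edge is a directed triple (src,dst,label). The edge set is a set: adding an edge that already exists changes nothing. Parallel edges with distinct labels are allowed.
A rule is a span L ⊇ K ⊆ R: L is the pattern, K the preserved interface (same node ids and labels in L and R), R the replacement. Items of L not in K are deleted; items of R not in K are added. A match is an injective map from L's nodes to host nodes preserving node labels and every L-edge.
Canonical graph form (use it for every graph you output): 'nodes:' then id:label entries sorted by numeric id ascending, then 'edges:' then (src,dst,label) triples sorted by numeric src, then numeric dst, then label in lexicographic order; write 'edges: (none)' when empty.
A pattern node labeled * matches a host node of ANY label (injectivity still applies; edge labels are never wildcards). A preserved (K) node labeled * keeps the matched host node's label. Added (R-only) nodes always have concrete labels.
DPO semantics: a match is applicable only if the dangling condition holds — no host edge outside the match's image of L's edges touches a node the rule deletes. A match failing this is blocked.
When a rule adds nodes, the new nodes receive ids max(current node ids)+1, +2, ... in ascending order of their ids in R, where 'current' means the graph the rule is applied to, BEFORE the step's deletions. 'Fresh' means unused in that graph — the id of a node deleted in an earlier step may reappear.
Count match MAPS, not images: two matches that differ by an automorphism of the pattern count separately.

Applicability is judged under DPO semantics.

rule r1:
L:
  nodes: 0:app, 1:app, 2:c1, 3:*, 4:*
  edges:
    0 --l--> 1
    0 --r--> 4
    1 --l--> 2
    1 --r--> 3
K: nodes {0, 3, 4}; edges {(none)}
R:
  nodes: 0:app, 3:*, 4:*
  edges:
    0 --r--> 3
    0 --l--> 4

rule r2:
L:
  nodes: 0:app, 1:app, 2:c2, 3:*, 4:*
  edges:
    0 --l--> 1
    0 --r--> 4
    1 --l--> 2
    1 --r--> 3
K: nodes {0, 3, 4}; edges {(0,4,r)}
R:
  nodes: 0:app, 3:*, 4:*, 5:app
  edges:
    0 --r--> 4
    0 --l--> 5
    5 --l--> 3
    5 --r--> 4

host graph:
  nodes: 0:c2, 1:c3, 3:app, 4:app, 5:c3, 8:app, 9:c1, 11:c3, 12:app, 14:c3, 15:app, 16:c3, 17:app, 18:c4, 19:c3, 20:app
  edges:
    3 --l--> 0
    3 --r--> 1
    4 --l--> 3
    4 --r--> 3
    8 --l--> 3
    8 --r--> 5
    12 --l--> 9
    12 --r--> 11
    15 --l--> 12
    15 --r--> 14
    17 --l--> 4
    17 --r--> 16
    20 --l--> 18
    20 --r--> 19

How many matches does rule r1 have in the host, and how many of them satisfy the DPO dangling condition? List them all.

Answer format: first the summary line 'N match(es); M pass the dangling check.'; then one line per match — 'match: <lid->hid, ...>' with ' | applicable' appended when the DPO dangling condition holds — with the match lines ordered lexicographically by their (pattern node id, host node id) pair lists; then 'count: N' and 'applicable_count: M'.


1 match(es); 1 pass the dangling check.
match: 0->15, 1->12, 2->9, 3->11, 4->14 | applicable
count: 1
applicable_count: 1


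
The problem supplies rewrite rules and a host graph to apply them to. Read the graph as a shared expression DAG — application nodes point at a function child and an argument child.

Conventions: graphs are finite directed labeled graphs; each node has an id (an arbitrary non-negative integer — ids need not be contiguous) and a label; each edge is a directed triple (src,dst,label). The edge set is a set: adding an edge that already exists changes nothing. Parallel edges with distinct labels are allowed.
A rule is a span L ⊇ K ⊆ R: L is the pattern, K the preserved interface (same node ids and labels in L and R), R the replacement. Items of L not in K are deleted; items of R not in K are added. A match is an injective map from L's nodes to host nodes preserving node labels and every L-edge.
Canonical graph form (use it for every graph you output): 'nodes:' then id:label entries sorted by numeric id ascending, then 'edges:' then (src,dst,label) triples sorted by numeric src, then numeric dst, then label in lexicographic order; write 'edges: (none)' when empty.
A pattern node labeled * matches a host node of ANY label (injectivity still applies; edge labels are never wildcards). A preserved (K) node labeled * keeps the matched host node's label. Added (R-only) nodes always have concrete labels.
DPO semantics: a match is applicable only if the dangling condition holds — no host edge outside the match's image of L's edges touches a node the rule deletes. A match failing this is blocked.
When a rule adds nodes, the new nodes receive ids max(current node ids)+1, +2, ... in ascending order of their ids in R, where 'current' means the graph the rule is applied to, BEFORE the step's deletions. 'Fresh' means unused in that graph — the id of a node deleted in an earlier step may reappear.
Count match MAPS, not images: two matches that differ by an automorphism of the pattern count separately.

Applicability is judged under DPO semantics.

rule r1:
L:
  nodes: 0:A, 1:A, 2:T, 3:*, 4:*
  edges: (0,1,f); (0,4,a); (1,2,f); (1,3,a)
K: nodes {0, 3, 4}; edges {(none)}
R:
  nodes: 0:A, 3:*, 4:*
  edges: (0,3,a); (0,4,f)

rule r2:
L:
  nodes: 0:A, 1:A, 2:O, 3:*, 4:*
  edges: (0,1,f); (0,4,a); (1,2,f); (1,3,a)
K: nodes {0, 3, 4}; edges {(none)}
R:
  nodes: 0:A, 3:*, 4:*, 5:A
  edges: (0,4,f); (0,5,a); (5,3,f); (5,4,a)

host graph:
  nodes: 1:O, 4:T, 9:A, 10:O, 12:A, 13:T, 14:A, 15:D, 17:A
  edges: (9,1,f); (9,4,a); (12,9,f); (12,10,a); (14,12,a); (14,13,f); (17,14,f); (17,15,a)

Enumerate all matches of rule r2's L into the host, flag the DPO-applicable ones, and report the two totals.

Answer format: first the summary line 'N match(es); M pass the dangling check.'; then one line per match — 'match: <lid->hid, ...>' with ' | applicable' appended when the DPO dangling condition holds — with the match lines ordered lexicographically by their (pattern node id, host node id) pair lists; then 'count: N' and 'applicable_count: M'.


1 match(es); 1 pass the dangling check.
match: 0->12, 1->9, 2->1, 3->4, 4->10 | applicable
count: 1
applicable_count: 1


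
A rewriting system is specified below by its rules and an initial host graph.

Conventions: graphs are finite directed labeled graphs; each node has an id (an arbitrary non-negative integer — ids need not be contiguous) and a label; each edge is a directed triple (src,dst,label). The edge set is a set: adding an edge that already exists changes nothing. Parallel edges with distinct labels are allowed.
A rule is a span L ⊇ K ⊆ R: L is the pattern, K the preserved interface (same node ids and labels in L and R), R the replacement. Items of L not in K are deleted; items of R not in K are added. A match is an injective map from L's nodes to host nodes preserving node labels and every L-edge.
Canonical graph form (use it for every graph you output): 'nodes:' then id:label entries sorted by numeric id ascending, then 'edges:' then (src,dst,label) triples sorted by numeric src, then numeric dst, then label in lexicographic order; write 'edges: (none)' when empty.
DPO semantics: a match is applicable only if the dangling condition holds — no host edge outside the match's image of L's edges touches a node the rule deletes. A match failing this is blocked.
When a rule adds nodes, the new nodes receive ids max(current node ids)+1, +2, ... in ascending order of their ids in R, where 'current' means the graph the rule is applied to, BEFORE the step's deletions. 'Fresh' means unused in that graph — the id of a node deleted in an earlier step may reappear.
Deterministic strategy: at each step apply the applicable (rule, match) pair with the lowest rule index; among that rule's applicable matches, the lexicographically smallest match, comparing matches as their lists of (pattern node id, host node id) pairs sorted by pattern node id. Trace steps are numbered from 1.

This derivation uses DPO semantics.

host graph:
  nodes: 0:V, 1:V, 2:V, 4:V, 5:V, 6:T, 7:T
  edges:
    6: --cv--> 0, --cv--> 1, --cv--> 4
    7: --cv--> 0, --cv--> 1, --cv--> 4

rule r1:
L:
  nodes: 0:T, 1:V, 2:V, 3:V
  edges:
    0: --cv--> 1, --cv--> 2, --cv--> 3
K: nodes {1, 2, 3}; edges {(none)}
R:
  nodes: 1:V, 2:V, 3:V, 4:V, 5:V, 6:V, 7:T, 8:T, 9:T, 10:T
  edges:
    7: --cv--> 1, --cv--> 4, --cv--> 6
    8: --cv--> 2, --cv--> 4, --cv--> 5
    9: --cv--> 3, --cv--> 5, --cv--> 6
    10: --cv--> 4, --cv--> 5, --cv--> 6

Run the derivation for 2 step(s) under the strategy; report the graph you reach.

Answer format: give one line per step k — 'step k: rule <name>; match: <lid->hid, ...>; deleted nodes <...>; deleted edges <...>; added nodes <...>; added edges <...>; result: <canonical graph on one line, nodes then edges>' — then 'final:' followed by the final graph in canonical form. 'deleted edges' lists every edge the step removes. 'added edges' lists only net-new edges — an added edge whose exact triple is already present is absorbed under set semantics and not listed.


step 1: rule r1; match: 0->6, 1->0, 2->1, 3->4; deleted nodes 6; deleted edges (6,0,cv); (6,1,cv); (6,4,cv); added nodes 8, 9, 10, 11, 12, 13, 14; added edges (11,0,cv); (11,8,cv); (11,10,cv); (12,1,cv); (12,8,cv); (12,9,cv); (13,4,cv); (13,9,cv); (13,10,cv); (14,8,cv); (14,9,cv); (14,10,cv); result: nodes: 0:V, 1:V, 2:V, 4:V, 5:V, 7:T, 8:V, 9:V, 10:V, 11:T, 12:T, 13:T, 14:T edges: (7,0,cv); (7,1,cv); (7,4,cv); (11,0,cv); (11,8,cv); (11,10,cv); (12,1,cv); (12,8,cv); (12,9,cv); (13,4,cv); (13,9,cv); (13,10,cv); (14,8,cv); (14,9,cv); (14,10,cv)
step 2: rule r1; match: 0->7, 1->0, 2->1, 3->4; deleted nodes 7; deleted edges (7,0,cv); (7,1,cv); (7,4,cv); added nodes 15, 16, 17, 18, 19, 20, 21; added edges (18,0,cv); (18,15,cv); (18,17,cv); (19,1,cv); (19,15,cv); (19,16,cv); (20,4,cv); (20,16,cv); (20,17,cv); (21,15,cv); (21,16,cv); (21,17,cv); result: nodes: 0:V, 1:V, 2:V, 4:V, 5:V, 8:V, 9:V, 10:V, 11:T, 12:T, 13:T, 14:T, 15:V, 16:V, 17:V, 18:T, 19:T, 20:T, 21:T edges: (11,0,cv); (11,8,cv); (11,10,cv); (12,1,cv); (12,8,cv); (12,9,cv); (13,4,cv); (13,9,cv); (13,10,cv); (14,8,cv); (14,9,cv); (14,10,cv); (18,0,cv); (18,15,cv); (18,17,cv); (19,1,cv); (19,15,cv); (19,16,cv); (20,4,cv); (20,16,cv); (20,17,cv); (21,15,cv); (21,16,cv); (21,17,cv)
final:
nodes: 0:V, 1:V, 2:V, 4:V, 5:V, 8:V, 9:V, 10:V, 11:T, 12:T, 13:T, 14:T, 15:V, 16:V, 17:V, 18:T, 19:T, 20:T, 21:T
edges: (11,0,cv); (11,8,cv); (11,10,cv); (12,1,cv); (12,8,cv); (12,9,cv); (13,4,cv); (13,9,cv); (13,10,cv); (14,8,cv); (14,9,cv); (14,10,cv); (18,0,cv); (18,15,cv); (18,17,cv); (19,1,cv); (19,15,cv); (19,16,cv); (20,4,cv); (20,16,cv); (20,17,cv); (21,15,cv); (21,16,cv); (21,17,cv)


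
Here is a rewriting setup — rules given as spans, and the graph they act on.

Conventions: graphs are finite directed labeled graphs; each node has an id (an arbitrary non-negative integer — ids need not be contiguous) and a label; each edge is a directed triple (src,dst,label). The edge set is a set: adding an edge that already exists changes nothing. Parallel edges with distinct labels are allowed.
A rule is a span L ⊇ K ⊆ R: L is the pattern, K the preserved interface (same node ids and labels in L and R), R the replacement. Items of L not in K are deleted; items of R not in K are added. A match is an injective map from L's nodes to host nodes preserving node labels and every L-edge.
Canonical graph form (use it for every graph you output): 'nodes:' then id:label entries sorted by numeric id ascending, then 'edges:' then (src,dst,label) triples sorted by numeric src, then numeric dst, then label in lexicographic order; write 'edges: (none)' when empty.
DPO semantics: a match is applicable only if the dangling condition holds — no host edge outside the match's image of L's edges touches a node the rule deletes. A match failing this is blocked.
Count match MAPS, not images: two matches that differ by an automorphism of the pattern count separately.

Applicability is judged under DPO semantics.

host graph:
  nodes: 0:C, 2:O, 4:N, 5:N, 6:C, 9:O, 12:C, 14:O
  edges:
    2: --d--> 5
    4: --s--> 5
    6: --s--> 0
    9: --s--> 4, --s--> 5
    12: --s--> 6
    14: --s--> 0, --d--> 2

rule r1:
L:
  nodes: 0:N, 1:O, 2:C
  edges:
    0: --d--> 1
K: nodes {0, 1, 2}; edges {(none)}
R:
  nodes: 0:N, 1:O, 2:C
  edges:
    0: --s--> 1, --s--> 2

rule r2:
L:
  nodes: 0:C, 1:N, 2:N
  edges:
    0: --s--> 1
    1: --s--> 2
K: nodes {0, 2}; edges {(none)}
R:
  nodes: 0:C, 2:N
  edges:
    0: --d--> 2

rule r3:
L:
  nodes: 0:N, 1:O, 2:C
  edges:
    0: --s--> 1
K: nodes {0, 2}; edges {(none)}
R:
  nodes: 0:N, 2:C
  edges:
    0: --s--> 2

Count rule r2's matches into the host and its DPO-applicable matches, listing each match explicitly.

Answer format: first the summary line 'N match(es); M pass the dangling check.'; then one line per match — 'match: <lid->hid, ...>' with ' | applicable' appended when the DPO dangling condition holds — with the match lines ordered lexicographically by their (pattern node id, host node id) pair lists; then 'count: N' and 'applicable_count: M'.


0 match(es); 0 pass the dangling check.
count: 0
applicable_count: 0


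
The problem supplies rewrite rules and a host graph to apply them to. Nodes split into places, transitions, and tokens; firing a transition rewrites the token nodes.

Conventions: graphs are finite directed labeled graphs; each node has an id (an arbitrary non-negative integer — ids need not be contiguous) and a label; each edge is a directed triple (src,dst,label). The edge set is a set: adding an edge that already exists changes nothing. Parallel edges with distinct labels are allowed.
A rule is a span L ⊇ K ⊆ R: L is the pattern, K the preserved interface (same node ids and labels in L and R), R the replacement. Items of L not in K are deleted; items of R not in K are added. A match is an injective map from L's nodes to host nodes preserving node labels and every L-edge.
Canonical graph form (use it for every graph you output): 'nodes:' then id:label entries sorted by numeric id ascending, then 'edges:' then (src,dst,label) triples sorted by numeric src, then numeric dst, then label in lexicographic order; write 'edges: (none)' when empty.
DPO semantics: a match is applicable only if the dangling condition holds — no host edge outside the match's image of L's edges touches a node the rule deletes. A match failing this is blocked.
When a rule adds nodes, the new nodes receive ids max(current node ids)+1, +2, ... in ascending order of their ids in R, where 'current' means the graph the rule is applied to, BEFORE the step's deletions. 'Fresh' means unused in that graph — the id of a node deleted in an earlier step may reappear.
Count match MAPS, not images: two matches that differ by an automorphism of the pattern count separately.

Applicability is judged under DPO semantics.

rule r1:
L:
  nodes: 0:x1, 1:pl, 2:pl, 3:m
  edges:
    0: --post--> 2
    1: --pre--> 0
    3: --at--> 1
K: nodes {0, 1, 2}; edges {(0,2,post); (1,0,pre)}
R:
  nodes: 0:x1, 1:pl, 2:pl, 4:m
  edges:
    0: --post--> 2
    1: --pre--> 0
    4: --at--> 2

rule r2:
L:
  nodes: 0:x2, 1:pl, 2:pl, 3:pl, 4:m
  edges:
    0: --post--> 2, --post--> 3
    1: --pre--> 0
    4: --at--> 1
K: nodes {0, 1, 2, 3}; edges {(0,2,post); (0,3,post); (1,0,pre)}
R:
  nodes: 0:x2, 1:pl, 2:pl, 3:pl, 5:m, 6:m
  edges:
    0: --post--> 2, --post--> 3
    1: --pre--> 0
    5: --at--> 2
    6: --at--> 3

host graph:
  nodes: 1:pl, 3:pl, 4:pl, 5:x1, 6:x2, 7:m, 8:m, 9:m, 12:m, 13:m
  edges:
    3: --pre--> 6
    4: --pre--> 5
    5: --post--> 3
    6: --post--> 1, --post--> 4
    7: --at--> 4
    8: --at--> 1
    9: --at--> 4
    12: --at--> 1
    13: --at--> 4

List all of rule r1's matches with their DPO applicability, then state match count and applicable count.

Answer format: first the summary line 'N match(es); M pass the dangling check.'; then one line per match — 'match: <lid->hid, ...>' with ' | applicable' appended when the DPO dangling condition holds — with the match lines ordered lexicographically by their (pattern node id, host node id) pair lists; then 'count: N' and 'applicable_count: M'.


3 match(es); 3 pass the dangling check.
match: 0->5, 1->4, 2->3, 3->7 | applicable
match: 0->5, 1->4, 2->3, 3->9 | applicable
match: 0->5, 1->4, 2->3, 3->13 | applicable
count: 3
applicable_count: 3
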